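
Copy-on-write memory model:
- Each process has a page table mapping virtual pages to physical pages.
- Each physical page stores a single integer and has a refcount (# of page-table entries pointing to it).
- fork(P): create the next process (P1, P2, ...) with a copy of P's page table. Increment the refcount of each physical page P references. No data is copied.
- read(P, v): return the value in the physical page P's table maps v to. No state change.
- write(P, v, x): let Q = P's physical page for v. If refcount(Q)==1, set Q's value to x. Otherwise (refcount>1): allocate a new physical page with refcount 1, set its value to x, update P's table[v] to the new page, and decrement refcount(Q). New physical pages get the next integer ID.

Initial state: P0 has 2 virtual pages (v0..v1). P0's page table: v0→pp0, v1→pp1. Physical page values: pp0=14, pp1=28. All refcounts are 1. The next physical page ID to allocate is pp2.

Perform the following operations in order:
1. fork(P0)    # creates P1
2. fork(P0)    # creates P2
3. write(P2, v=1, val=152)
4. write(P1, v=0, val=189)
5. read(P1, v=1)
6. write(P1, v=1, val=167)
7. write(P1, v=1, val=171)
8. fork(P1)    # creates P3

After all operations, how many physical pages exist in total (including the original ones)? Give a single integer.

Answer: 5

Derivation:
Op 1: fork(P0) -> P1. 2 ppages; refcounts: pp0:2 pp1:2
Op 2: fork(P0) -> P2. 2 ppages; refcounts: pp0:3 pp1:3
Op 3: write(P2, v1, 152). refcount(pp1)=3>1 -> COPY to pp2. 3 ppages; refcounts: pp0:3 pp1:2 pp2:1
Op 4: write(P1, v0, 189). refcount(pp0)=3>1 -> COPY to pp3. 4 ppages; refcounts: pp0:2 pp1:2 pp2:1 pp3:1
Op 5: read(P1, v1) -> 28. No state change.
Op 6: write(P1, v1, 167). refcount(pp1)=2>1 -> COPY to pp4. 5 ppages; refcounts: pp0:2 pp1:1 pp2:1 pp3:1 pp4:1
Op 7: write(P1, v1, 171). refcount(pp4)=1 -> write in place. 5 ppages; refcounts: pp0:2 pp1:1 pp2:1 pp3:1 pp4:1
Op 8: fork(P1) -> P3. 5 ppages; refcounts: pp0:2 pp1:1 pp2:1 pp3:2 pp4:2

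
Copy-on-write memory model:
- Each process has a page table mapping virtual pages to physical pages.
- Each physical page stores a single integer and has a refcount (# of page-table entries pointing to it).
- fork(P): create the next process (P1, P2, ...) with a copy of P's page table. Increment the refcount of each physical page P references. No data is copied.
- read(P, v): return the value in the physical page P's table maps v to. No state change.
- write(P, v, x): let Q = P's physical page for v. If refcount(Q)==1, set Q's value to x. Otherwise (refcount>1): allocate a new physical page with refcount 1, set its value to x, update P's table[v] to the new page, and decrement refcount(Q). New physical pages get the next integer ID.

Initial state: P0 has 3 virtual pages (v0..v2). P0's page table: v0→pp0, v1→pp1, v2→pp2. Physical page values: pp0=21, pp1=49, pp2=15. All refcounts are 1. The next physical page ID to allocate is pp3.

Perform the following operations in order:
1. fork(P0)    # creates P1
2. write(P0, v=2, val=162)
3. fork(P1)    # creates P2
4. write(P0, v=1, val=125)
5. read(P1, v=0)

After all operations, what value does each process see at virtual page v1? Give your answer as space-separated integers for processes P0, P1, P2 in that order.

Answer: 125 49 49

Derivation:
Op 1: fork(P0) -> P1. 3 ppages; refcounts: pp0:2 pp1:2 pp2:2
Op 2: write(P0, v2, 162). refcount(pp2)=2>1 -> COPY to pp3. 4 ppages; refcounts: pp0:2 pp1:2 pp2:1 pp3:1
Op 3: fork(P1) -> P2. 4 ppages; refcounts: pp0:3 pp1:3 pp2:2 pp3:1
Op 4: write(P0, v1, 125). refcount(pp1)=3>1 -> COPY to pp4. 5 ppages; refcounts: pp0:3 pp1:2 pp2:2 pp3:1 pp4:1
Op 5: read(P1, v0) -> 21. No state change.
P0: v1 -> pp4 = 125
P1: v1 -> pp1 = 49
P2: v1 -> pp1 = 49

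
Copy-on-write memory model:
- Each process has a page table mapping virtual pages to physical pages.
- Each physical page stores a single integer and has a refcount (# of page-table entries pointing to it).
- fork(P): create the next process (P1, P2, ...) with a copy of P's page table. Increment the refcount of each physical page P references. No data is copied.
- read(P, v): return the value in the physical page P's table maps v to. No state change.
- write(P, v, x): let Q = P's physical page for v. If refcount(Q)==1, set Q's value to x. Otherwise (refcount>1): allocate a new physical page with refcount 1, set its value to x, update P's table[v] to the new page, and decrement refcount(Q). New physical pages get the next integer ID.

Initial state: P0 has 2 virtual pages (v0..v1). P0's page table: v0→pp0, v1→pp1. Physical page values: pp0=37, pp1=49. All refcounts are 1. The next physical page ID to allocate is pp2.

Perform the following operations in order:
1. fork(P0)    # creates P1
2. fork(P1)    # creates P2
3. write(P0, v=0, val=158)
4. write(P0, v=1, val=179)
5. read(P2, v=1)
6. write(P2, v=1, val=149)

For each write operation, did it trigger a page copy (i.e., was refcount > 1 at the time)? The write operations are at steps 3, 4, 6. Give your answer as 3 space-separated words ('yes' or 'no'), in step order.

Op 1: fork(P0) -> P1. 2 ppages; refcounts: pp0:2 pp1:2
Op 2: fork(P1) -> P2. 2 ppages; refcounts: pp0:3 pp1:3
Op 3: write(P0, v0, 158). refcount(pp0)=3>1 -> COPY to pp2. 3 ppages; refcounts: pp0:2 pp1:3 pp2:1
Op 4: write(P0, v1, 179). refcount(pp1)=3>1 -> COPY to pp3. 4 ppages; refcounts: pp0:2 pp1:2 pp2:1 pp3:1
Op 5: read(P2, v1) -> 49. No state change.
Op 6: write(P2, v1, 149). refcount(pp1)=2>1 -> COPY to pp4. 5 ppages; refcounts: pp0:2 pp1:1 pp2:1 pp3:1 pp4:1

yes yes yes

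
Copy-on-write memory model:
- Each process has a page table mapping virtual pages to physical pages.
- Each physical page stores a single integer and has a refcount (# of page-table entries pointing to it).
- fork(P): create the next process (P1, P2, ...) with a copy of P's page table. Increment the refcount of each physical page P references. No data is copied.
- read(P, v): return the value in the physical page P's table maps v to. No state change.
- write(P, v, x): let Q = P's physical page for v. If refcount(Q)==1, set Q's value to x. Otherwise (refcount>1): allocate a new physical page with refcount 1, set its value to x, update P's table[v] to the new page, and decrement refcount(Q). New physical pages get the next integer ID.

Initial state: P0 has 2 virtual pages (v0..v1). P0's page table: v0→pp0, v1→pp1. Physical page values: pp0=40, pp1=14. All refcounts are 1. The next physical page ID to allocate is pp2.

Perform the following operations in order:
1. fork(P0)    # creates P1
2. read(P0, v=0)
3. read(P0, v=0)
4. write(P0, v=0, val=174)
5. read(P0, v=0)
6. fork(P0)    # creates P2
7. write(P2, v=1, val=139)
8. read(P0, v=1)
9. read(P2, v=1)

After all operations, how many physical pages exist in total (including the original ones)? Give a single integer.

Op 1: fork(P0) -> P1. 2 ppages; refcounts: pp0:2 pp1:2
Op 2: read(P0, v0) -> 40. No state change.
Op 3: read(P0, v0) -> 40. No state change.
Op 4: write(P0, v0, 174). refcount(pp0)=2>1 -> COPY to pp2. 3 ppages; refcounts: pp0:1 pp1:2 pp2:1
Op 5: read(P0, v0) -> 174. No state change.
Op 6: fork(P0) -> P2. 3 ppages; refcounts: pp0:1 pp1:3 pp2:2
Op 7: write(P2, v1, 139). refcount(pp1)=3>1 -> COPY to pp3. 4 ppages; refcounts: pp0:1 pp1:2 pp2:2 pp3:1
Op 8: read(P0, v1) -> 14. No state change.
Op 9: read(P2, v1) -> 139. No state change.

Answer: 4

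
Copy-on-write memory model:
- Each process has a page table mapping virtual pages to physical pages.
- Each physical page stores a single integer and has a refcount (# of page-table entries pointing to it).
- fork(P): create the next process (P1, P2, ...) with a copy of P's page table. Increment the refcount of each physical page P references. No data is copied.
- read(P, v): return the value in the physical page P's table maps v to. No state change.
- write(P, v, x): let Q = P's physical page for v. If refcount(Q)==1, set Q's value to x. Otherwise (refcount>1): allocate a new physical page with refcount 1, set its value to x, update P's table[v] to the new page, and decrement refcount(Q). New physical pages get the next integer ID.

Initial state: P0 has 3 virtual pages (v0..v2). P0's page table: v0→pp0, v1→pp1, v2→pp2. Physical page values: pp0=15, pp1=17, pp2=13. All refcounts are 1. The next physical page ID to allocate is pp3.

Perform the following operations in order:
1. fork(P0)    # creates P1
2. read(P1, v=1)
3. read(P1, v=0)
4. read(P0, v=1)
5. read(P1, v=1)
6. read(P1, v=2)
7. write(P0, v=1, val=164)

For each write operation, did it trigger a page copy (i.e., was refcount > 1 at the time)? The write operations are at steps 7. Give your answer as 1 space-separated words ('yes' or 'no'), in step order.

Op 1: fork(P0) -> P1. 3 ppages; refcounts: pp0:2 pp1:2 pp2:2
Op 2: read(P1, v1) -> 17. No state change.
Op 3: read(P1, v0) -> 15. No state change.
Op 4: read(P0, v1) -> 17. No state change.
Op 5: read(P1, v1) -> 17. No state change.
Op 6: read(P1, v2) -> 13. No state change.
Op 7: write(P0, v1, 164). refcount(pp1)=2>1 -> COPY to pp3. 4 ppages; refcounts: pp0:2 pp1:1 pp2:2 pp3:1

yes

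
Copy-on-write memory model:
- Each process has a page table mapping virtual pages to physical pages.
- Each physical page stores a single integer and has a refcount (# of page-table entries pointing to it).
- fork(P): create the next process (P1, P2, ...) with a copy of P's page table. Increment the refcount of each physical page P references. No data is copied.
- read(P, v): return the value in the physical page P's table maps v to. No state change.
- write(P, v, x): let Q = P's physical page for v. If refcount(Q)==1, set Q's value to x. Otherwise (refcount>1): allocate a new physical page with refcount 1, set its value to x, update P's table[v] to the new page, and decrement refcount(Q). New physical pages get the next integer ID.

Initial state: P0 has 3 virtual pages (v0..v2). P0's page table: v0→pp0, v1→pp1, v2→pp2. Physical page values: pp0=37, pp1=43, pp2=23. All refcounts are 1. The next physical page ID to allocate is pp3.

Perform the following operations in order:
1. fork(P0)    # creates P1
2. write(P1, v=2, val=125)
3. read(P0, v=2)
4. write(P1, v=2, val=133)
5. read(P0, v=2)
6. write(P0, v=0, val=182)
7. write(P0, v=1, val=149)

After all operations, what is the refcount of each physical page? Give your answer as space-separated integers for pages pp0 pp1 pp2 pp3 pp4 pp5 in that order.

Op 1: fork(P0) -> P1. 3 ppages; refcounts: pp0:2 pp1:2 pp2:2
Op 2: write(P1, v2, 125). refcount(pp2)=2>1 -> COPY to pp3. 4 ppages; refcounts: pp0:2 pp1:2 pp2:1 pp3:1
Op 3: read(P0, v2) -> 23. No state change.
Op 4: write(P1, v2, 133). refcount(pp3)=1 -> write in place. 4 ppages; refcounts: pp0:2 pp1:2 pp2:1 pp3:1
Op 5: read(P0, v2) -> 23. No state change.
Op 6: write(P0, v0, 182). refcount(pp0)=2>1 -> COPY to pp4. 5 ppages; refcounts: pp0:1 pp1:2 pp2:1 pp3:1 pp4:1
Op 7: write(P0, v1, 149). refcount(pp1)=2>1 -> COPY to pp5. 6 ppages; refcounts: pp0:1 pp1:1 pp2:1 pp3:1 pp4:1 pp5:1

Answer: 1 1 1 1 1 1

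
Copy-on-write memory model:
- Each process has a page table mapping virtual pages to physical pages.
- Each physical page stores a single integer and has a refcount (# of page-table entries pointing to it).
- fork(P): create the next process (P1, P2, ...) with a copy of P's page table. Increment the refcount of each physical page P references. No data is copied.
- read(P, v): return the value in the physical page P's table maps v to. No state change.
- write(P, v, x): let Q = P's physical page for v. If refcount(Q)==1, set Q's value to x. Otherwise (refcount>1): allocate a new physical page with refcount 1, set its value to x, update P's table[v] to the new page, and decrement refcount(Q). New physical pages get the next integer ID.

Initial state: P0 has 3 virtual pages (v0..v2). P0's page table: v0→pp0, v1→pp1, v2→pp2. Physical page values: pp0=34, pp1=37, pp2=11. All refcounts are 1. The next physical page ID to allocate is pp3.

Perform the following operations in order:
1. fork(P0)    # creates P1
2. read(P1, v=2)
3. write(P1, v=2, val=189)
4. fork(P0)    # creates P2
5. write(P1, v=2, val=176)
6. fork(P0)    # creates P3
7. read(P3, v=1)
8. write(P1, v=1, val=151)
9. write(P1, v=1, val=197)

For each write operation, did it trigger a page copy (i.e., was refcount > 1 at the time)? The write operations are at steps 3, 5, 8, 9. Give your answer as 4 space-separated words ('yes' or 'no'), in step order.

Op 1: fork(P0) -> P1. 3 ppages; refcounts: pp0:2 pp1:2 pp2:2
Op 2: read(P1, v2) -> 11. No state change.
Op 3: write(P1, v2, 189). refcount(pp2)=2>1 -> COPY to pp3. 4 ppages; refcounts: pp0:2 pp1:2 pp2:1 pp3:1
Op 4: fork(P0) -> P2. 4 ppages; refcounts: pp0:3 pp1:3 pp2:2 pp3:1
Op 5: write(P1, v2, 176). refcount(pp3)=1 -> write in place. 4 ppages; refcounts: pp0:3 pp1:3 pp2:2 pp3:1
Op 6: fork(P0) -> P3. 4 ppages; refcounts: pp0:4 pp1:4 pp2:3 pp3:1
Op 7: read(P3, v1) -> 37. No state change.
Op 8: write(P1, v1, 151). refcount(pp1)=4>1 -> COPY to pp4. 5 ppages; refcounts: pp0:4 pp1:3 pp2:3 pp3:1 pp4:1
Op 9: write(P1, v1, 197). refcount(pp4)=1 -> write in place. 5 ppages; refcounts: pp0:4 pp1:3 pp2:3 pp3:1 pp4:1

yes no yes no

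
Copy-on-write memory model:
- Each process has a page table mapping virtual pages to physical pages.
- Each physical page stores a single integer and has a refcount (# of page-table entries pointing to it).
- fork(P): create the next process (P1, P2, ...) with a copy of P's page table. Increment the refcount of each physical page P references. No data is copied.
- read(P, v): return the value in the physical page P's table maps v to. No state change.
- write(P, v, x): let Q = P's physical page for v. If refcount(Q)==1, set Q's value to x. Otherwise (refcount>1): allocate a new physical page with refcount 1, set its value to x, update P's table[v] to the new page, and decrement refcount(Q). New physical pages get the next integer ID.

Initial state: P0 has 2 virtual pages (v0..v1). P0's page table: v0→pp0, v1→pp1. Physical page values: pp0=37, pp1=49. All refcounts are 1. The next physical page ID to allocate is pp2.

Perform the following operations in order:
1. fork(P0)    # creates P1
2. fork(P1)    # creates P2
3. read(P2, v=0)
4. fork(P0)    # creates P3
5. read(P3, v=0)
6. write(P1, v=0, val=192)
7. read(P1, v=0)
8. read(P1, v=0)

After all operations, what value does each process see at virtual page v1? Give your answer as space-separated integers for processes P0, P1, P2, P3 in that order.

Op 1: fork(P0) -> P1. 2 ppages; refcounts: pp0:2 pp1:2
Op 2: fork(P1) -> P2. 2 ppages; refcounts: pp0:3 pp1:3
Op 3: read(P2, v0) -> 37. No state change.
Op 4: fork(P0) -> P3. 2 ppages; refcounts: pp0:4 pp1:4
Op 5: read(P3, v0) -> 37. No state change.
Op 6: write(P1, v0, 192). refcount(pp0)=4>1 -> COPY to pp2. 3 ppages; refcounts: pp0:3 pp1:4 pp2:1
Op 7: read(P1, v0) -> 192. No state change.
Op 8: read(P1, v0) -> 192. No state change.
P0: v1 -> pp1 = 49
P1: v1 -> pp1 = 49
P2: v1 -> pp1 = 49
P3: v1 -> pp1 = 49

Answer: 49 49 49 49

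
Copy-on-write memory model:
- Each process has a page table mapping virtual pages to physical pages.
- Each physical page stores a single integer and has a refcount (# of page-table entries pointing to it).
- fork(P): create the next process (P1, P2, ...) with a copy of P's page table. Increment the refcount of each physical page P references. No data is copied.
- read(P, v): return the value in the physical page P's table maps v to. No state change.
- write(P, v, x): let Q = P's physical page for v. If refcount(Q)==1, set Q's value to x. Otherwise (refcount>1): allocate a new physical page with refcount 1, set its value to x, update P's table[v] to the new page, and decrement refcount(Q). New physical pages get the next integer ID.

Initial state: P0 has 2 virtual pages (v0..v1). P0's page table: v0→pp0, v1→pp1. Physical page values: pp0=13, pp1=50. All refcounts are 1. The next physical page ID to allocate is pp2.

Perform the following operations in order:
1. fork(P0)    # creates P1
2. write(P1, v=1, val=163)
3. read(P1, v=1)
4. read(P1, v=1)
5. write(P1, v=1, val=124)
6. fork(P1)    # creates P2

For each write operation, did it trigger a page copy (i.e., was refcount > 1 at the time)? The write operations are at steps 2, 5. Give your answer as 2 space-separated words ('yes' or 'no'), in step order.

Op 1: fork(P0) -> P1. 2 ppages; refcounts: pp0:2 pp1:2
Op 2: write(P1, v1, 163). refcount(pp1)=2>1 -> COPY to pp2. 3 ppages; refcounts: pp0:2 pp1:1 pp2:1
Op 3: read(P1, v1) -> 163. No state change.
Op 4: read(P1, v1) -> 163. No state change.
Op 5: write(P1, v1, 124). refcount(pp2)=1 -> write in place. 3 ppages; refcounts: pp0:2 pp1:1 pp2:1
Op 6: fork(P1) -> P2. 3 ppages; refcounts: pp0:3 pp1:1 pp2:2

yes no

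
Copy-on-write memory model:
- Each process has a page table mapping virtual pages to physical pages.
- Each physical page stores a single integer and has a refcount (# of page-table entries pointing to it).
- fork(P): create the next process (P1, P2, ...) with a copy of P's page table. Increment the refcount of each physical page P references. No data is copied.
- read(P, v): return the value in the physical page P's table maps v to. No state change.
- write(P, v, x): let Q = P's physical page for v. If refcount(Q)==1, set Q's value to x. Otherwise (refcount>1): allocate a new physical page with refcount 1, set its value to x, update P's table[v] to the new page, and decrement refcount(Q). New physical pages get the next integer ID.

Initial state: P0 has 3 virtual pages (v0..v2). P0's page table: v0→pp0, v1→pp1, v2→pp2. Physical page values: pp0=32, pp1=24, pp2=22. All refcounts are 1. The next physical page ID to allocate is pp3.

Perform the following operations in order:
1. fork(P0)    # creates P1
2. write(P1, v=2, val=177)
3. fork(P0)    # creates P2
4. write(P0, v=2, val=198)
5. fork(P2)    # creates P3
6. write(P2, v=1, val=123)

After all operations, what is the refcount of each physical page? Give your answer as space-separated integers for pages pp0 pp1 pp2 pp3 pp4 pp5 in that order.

Op 1: fork(P0) -> P1. 3 ppages; refcounts: pp0:2 pp1:2 pp2:2
Op 2: write(P1, v2, 177). refcount(pp2)=2>1 -> COPY to pp3. 4 ppages; refcounts: pp0:2 pp1:2 pp2:1 pp3:1
Op 3: fork(P0) -> P2. 4 ppages; refcounts: pp0:3 pp1:3 pp2:2 pp3:1
Op 4: write(P0, v2, 198). refcount(pp2)=2>1 -> COPY to pp4. 5 ppages; refcounts: pp0:3 pp1:3 pp2:1 pp3:1 pp4:1
Op 5: fork(P2) -> P3. 5 ppages; refcounts: pp0:4 pp1:4 pp2:2 pp3:1 pp4:1
Op 6: write(P2, v1, 123). refcount(pp1)=4>1 -> COPY to pp5. 6 ppages; refcounts: pp0:4 pp1:3 pp2:2 pp3:1 pp4:1 pp5:1

Answer: 4 3 2 1 1 1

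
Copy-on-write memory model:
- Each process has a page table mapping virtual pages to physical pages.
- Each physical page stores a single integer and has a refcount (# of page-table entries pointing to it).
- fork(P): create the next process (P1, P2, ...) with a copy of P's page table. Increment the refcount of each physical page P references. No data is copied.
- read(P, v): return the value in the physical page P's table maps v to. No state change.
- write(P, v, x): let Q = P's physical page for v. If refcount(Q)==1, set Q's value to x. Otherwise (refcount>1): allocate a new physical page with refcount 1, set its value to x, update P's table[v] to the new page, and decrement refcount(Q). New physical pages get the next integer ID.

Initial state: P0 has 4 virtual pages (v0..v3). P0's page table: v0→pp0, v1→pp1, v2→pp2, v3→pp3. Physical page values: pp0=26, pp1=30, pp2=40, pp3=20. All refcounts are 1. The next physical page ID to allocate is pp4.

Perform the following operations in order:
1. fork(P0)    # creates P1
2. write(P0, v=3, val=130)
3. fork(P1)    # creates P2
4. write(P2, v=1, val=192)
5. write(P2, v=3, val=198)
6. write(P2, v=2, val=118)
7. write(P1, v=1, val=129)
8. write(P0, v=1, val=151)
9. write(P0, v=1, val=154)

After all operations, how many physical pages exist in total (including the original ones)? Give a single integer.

Answer: 9

Derivation:
Op 1: fork(P0) -> P1. 4 ppages; refcounts: pp0:2 pp1:2 pp2:2 pp3:2
Op 2: write(P0, v3, 130). refcount(pp3)=2>1 -> COPY to pp4. 5 ppages; refcounts: pp0:2 pp1:2 pp2:2 pp3:1 pp4:1
Op 3: fork(P1) -> P2. 5 ppages; refcounts: pp0:3 pp1:3 pp2:3 pp3:2 pp4:1
Op 4: write(P2, v1, 192). refcount(pp1)=3>1 -> COPY to pp5. 6 ppages; refcounts: pp0:3 pp1:2 pp2:3 pp3:2 pp4:1 pp5:1
Op 5: write(P2, v3, 198). refcount(pp3)=2>1 -> COPY to pp6. 7 ppages; refcounts: pp0:3 pp1:2 pp2:3 pp3:1 pp4:1 pp5:1 pp6:1
Op 6: write(P2, v2, 118). refcount(pp2)=3>1 -> COPY to pp7. 8 ppages; refcounts: pp0:3 pp1:2 pp2:2 pp3:1 pp4:1 pp5:1 pp6:1 pp7:1
Op 7: write(P1, v1, 129). refcount(pp1)=2>1 -> COPY to pp8. 9 ppages; refcounts: pp0:3 pp1:1 pp2:2 pp3:1 pp4:1 pp5:1 pp6:1 pp7:1 pp8:1
Op 8: write(P0, v1, 151). refcount(pp1)=1 -> write in place. 9 ppages; refcounts: pp0:3 pp1:1 pp2:2 pp3:1 pp4:1 pp5:1 pp6:1 pp7:1 pp8:1
Op 9: write(P0, v1, 154). refcount(pp1)=1 -> write in place. 9 ppages; refcounts: pp0:3 pp1:1 pp2:2 pp3:1 pp4:1 pp5:1 pp6:1 pp7:1 pp8:1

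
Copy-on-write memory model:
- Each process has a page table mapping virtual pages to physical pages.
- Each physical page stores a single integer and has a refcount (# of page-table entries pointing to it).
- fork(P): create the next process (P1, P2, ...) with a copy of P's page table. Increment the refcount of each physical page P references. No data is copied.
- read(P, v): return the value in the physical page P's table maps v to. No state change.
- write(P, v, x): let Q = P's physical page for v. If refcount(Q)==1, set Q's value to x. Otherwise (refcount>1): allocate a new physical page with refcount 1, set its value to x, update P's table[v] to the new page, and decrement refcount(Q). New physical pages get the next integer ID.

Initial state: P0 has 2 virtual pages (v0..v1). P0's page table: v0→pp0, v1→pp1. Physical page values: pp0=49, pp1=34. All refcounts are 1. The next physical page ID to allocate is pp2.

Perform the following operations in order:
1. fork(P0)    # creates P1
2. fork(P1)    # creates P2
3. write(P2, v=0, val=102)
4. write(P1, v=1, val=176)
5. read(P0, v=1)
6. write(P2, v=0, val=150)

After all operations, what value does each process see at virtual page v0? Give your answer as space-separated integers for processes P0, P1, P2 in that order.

Answer: 49 49 150

Derivation:
Op 1: fork(P0) -> P1. 2 ppages; refcounts: pp0:2 pp1:2
Op 2: fork(P1) -> P2. 2 ppages; refcounts: pp0:3 pp1:3
Op 3: write(P2, v0, 102). refcount(pp0)=3>1 -> COPY to pp2. 3 ppages; refcounts: pp0:2 pp1:3 pp2:1
Op 4: write(P1, v1, 176). refcount(pp1)=3>1 -> COPY to pp3. 4 ppages; refcounts: pp0:2 pp1:2 pp2:1 pp3:1
Op 5: read(P0, v1) -> 34. No state change.
Op 6: write(P2, v0, 150). refcount(pp2)=1 -> write in place. 4 ppages; refcounts: pp0:2 pp1:2 pp2:1 pp3:1
P0: v0 -> pp0 = 49
P1: v0 -> pp0 = 49
P2: v0 -> pp2 = 150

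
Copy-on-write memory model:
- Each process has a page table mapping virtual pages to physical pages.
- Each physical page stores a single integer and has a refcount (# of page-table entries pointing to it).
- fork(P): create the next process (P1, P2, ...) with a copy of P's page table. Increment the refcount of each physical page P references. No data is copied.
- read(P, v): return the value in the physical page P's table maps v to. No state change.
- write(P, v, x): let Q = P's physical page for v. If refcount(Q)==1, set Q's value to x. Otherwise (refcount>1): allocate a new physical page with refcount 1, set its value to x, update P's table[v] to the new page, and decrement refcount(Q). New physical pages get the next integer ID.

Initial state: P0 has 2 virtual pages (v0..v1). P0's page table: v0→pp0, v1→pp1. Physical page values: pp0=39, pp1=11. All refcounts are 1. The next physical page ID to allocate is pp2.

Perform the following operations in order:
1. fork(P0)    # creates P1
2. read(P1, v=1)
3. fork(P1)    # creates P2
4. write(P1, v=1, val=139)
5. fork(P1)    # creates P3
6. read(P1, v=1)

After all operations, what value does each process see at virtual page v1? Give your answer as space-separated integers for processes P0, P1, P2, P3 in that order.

Op 1: fork(P0) -> P1. 2 ppages; refcounts: pp0:2 pp1:2
Op 2: read(P1, v1) -> 11. No state change.
Op 3: fork(P1) -> P2. 2 ppages; refcounts: pp0:3 pp1:3
Op 4: write(P1, v1, 139). refcount(pp1)=3>1 -> COPY to pp2. 3 ppages; refcounts: pp0:3 pp1:2 pp2:1
Op 5: fork(P1) -> P3. 3 ppages; refcounts: pp0:4 pp1:2 pp2:2
Op 6: read(P1, v1) -> 139. No state change.
P0: v1 -> pp1 = 11
P1: v1 -> pp2 = 139
P2: v1 -> pp1 = 11
P3: v1 -> pp2 = 139

Answer: 11 139 11 139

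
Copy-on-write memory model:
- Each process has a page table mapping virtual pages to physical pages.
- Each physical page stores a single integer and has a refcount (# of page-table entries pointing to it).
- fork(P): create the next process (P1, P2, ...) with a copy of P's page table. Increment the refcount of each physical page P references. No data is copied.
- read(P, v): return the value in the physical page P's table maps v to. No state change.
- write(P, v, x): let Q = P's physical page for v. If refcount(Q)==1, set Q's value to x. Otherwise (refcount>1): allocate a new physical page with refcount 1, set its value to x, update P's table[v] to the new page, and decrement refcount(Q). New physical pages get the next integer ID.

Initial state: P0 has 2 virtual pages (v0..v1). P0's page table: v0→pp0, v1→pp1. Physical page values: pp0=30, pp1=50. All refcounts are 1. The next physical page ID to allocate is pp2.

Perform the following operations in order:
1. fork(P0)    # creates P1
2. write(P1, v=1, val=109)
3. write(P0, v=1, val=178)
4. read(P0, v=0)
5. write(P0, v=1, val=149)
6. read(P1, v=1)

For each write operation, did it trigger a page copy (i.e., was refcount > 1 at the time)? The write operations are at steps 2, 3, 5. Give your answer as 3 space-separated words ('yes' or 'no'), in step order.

Op 1: fork(P0) -> P1. 2 ppages; refcounts: pp0:2 pp1:2
Op 2: write(P1, v1, 109). refcount(pp1)=2>1 -> COPY to pp2. 3 ppages; refcounts: pp0:2 pp1:1 pp2:1
Op 3: write(P0, v1, 178). refcount(pp1)=1 -> write in place. 3 ppages; refcounts: pp0:2 pp1:1 pp2:1
Op 4: read(P0, v0) -> 30. No state change.
Op 5: write(P0, v1, 149). refcount(pp1)=1 -> write in place. 3 ppages; refcounts: pp0:2 pp1:1 pp2:1
Op 6: read(P1, v1) -> 109. No state change.

yes no no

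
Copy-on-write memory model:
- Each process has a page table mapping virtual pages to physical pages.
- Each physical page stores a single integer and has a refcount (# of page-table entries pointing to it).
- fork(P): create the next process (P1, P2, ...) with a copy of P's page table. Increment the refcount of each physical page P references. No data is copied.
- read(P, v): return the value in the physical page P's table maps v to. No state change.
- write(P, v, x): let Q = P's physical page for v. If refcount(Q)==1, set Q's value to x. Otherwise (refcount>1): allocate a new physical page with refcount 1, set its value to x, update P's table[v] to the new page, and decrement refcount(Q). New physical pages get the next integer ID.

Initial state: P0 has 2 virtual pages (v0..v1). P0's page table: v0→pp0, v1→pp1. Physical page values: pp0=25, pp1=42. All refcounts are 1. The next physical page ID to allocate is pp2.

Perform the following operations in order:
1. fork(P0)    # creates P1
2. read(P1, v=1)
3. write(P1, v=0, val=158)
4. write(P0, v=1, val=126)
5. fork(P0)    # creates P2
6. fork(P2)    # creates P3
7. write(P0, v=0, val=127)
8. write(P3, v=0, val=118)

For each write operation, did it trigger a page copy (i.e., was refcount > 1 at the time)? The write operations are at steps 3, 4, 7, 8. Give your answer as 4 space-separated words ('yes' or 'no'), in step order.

Op 1: fork(P0) -> P1. 2 ppages; refcounts: pp0:2 pp1:2
Op 2: read(P1, v1) -> 42. No state change.
Op 3: write(P1, v0, 158). refcount(pp0)=2>1 -> COPY to pp2. 3 ppages; refcounts: pp0:1 pp1:2 pp2:1
Op 4: write(P0, v1, 126). refcount(pp1)=2>1 -> COPY to pp3. 4 ppages; refcounts: pp0:1 pp1:1 pp2:1 pp3:1
Op 5: fork(P0) -> P2. 4 ppages; refcounts: pp0:2 pp1:1 pp2:1 pp3:2
Op 6: fork(P2) -> P3. 4 ppages; refcounts: pp0:3 pp1:1 pp2:1 pp3:3
Op 7: write(P0, v0, 127). refcount(pp0)=3>1 -> COPY to pp4. 5 ppages; refcounts: pp0:2 pp1:1 pp2:1 pp3:3 pp4:1
Op 8: write(P3, v0, 118). refcount(pp0)=2>1 -> COPY to pp5. 6 ppages; refcounts: pp0:1 pp1:1 pp2:1 pp3:3 pp4:1 pp5:1

yes yes yes yes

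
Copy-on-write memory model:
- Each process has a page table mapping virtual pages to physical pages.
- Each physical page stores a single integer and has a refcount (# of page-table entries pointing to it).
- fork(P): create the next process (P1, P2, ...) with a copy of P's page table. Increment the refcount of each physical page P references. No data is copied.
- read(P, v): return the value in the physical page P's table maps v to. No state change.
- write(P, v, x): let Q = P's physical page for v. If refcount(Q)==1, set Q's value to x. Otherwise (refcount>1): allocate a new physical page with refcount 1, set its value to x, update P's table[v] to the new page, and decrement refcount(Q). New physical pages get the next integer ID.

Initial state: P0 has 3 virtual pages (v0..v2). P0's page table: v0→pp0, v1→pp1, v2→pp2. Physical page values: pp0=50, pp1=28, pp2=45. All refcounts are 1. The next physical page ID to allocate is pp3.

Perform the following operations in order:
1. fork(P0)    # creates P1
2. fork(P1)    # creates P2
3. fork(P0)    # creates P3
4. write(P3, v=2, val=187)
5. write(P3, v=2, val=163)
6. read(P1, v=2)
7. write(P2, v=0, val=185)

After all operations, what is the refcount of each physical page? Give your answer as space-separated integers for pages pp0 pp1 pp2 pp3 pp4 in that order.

Answer: 3 4 3 1 1

Derivation:
Op 1: fork(P0) -> P1. 3 ppages; refcounts: pp0:2 pp1:2 pp2:2
Op 2: fork(P1) -> P2. 3 ppages; refcounts: pp0:3 pp1:3 pp2:3
Op 3: fork(P0) -> P3. 3 ppages; refcounts: pp0:4 pp1:4 pp2:4
Op 4: write(P3, v2, 187). refcount(pp2)=4>1 -> COPY to pp3. 4 ppages; refcounts: pp0:4 pp1:4 pp2:3 pp3:1
Op 5: write(P3, v2, 163). refcount(pp3)=1 -> write in place. 4 ppages; refcounts: pp0:4 pp1:4 pp2:3 pp3:1
Op 6: read(P1, v2) -> 45. No state change.
Op 7: write(P2, v0, 185). refcount(pp0)=4>1 -> COPY to pp4. 5 ppages; refcounts: pp0:3 pp1:4 pp2:3 pp3:1 pp4:1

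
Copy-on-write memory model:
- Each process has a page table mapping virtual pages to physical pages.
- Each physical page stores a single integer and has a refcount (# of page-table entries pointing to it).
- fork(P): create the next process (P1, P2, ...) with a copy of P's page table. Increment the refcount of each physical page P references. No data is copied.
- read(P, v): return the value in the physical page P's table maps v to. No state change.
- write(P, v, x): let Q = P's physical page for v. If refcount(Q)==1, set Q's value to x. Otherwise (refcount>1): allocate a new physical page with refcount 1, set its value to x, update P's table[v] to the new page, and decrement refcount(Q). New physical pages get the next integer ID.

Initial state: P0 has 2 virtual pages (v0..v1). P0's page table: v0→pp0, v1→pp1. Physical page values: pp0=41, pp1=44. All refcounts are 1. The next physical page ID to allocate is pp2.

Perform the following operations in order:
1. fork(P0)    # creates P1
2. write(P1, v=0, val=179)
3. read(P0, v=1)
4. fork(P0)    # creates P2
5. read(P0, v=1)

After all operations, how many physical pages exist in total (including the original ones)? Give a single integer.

Op 1: fork(P0) -> P1. 2 ppages; refcounts: pp0:2 pp1:2
Op 2: write(P1, v0, 179). refcount(pp0)=2>1 -> COPY to pp2. 3 ppages; refcounts: pp0:1 pp1:2 pp2:1
Op 3: read(P0, v1) -> 44. No state change.
Op 4: fork(P0) -> P2. 3 ppages; refcounts: pp0:2 pp1:3 pp2:1
Op 5: read(P0, v1) -> 44. No state change.

Answer: 3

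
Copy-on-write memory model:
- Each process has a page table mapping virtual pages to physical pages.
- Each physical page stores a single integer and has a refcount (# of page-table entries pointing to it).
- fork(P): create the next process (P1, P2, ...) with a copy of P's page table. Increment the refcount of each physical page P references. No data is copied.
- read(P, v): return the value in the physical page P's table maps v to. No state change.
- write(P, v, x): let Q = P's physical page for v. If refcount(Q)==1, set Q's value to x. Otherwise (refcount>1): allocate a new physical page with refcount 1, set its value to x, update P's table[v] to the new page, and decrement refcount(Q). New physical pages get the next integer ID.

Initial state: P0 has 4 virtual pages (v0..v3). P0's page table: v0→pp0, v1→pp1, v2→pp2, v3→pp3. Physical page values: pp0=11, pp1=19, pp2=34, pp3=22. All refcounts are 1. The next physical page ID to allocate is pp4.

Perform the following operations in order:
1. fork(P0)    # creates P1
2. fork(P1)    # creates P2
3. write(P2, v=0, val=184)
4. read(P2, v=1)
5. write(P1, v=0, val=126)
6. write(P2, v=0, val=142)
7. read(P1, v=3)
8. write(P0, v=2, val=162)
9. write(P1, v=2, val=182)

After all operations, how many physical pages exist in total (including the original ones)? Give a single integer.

Op 1: fork(P0) -> P1. 4 ppages; refcounts: pp0:2 pp1:2 pp2:2 pp3:2
Op 2: fork(P1) -> P2. 4 ppages; refcounts: pp0:3 pp1:3 pp2:3 pp3:3
Op 3: write(P2, v0, 184). refcount(pp0)=3>1 -> COPY to pp4. 5 ppages; refcounts: pp0:2 pp1:3 pp2:3 pp3:3 pp4:1
Op 4: read(P2, v1) -> 19. No state change.
Op 5: write(P1, v0, 126). refcount(pp0)=2>1 -> COPY to pp5. 6 ppages; refcounts: pp0:1 pp1:3 pp2:3 pp3:3 pp4:1 pp5:1
Op 6: write(P2, v0, 142). refcount(pp4)=1 -> write in place. 6 ppages; refcounts: pp0:1 pp1:3 pp2:3 pp3:3 pp4:1 pp5:1
Op 7: read(P1, v3) -> 22. No state change.
Op 8: write(P0, v2, 162). refcount(pp2)=3>1 -> COPY to pp6. 7 ppages; refcounts: pp0:1 pp1:3 pp2:2 pp3:3 pp4:1 pp5:1 pp6:1
Op 9: write(P1, v2, 182). refcount(pp2)=2>1 -> COPY to pp7. 8 ppages; refcounts: pp0:1 pp1:3 pp2:1 pp3:3 pp4:1 pp5:1 pp6:1 pp7:1

Answer: 8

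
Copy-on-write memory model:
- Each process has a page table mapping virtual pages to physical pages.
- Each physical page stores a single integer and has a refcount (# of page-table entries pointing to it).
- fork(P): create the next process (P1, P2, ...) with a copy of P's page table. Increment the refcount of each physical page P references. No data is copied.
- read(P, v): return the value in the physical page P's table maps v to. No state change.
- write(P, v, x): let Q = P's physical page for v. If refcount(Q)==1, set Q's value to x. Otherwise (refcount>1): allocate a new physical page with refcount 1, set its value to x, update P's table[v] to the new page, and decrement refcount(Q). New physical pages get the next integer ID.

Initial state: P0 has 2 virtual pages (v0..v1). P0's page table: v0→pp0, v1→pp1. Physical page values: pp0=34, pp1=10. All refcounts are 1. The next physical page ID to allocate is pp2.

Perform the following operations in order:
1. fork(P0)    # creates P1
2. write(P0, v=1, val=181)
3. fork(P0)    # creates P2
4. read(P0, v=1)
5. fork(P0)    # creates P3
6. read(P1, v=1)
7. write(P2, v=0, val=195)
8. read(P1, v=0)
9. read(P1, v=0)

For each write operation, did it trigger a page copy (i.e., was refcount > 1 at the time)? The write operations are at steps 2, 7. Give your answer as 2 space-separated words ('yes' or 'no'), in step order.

Op 1: fork(P0) -> P1. 2 ppages; refcounts: pp0:2 pp1:2
Op 2: write(P0, v1, 181). refcount(pp1)=2>1 -> COPY to pp2. 3 ppages; refcounts: pp0:2 pp1:1 pp2:1
Op 3: fork(P0) -> P2. 3 ppages; refcounts: pp0:3 pp1:1 pp2:2
Op 4: read(P0, v1) -> 181. No state change.
Op 5: fork(P0) -> P3. 3 ppages; refcounts: pp0:4 pp1:1 pp2:3
Op 6: read(P1, v1) -> 10. No state change.
Op 7: write(P2, v0, 195). refcount(pp0)=4>1 -> COPY to pp3. 4 ppages; refcounts: pp0:3 pp1:1 pp2:3 pp3:1
Op 8: read(P1, v0) -> 34. No state change.
Op 9: read(P1, v0) -> 34. No state change.

yes yes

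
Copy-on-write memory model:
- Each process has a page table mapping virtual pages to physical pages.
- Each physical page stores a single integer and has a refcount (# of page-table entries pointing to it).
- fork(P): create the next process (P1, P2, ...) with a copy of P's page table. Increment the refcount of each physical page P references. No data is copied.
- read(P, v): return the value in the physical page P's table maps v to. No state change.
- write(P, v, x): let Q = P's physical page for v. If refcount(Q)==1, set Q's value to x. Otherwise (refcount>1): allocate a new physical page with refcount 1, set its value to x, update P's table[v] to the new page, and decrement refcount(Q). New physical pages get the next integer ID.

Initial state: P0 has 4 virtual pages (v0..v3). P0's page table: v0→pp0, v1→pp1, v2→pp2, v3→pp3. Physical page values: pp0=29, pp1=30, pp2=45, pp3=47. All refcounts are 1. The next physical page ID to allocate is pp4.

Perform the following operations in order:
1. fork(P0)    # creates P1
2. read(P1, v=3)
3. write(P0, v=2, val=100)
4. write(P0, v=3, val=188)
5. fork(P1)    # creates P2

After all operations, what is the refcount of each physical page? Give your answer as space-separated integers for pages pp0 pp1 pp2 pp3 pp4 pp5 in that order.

Op 1: fork(P0) -> P1. 4 ppages; refcounts: pp0:2 pp1:2 pp2:2 pp3:2
Op 2: read(P1, v3) -> 47. No state change.
Op 3: write(P0, v2, 100). refcount(pp2)=2>1 -> COPY to pp4. 5 ppages; refcounts: pp0:2 pp1:2 pp2:1 pp3:2 pp4:1
Op 4: write(P0, v3, 188). refcount(pp3)=2>1 -> COPY to pp5. 6 ppages; refcounts: pp0:2 pp1:2 pp2:1 pp3:1 pp4:1 pp5:1
Op 5: fork(P1) -> P2. 6 ppages; refcounts: pp0:3 pp1:3 pp2:2 pp3:2 pp4:1 pp5:1

Answer: 3 3 2 2 1 1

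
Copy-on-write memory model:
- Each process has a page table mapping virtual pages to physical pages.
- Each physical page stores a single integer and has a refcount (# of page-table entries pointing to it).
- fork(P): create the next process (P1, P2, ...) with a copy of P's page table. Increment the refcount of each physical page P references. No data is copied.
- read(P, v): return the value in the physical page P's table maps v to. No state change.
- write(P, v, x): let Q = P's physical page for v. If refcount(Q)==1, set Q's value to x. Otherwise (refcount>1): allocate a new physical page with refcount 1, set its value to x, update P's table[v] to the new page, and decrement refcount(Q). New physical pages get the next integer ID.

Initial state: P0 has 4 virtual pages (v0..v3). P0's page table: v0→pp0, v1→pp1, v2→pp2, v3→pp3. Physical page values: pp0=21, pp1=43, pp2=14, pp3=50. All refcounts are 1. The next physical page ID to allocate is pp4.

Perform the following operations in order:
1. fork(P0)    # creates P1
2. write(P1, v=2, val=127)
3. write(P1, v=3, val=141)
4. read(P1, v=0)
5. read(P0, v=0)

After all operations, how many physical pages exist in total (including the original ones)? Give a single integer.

Answer: 6

Derivation:
Op 1: fork(P0) -> P1. 4 ppages; refcounts: pp0:2 pp1:2 pp2:2 pp3:2
Op 2: write(P1, v2, 127). refcount(pp2)=2>1 -> COPY to pp4. 5 ppages; refcounts: pp0:2 pp1:2 pp2:1 pp3:2 pp4:1
Op 3: write(P1, v3, 141). refcount(pp3)=2>1 -> COPY to pp5. 6 ppages; refcounts: pp0:2 pp1:2 pp2:1 pp3:1 pp4:1 pp5:1
Op 4: read(P1, v0) -> 21. No state change.
Op 5: read(P0, v0) -> 21. No state change.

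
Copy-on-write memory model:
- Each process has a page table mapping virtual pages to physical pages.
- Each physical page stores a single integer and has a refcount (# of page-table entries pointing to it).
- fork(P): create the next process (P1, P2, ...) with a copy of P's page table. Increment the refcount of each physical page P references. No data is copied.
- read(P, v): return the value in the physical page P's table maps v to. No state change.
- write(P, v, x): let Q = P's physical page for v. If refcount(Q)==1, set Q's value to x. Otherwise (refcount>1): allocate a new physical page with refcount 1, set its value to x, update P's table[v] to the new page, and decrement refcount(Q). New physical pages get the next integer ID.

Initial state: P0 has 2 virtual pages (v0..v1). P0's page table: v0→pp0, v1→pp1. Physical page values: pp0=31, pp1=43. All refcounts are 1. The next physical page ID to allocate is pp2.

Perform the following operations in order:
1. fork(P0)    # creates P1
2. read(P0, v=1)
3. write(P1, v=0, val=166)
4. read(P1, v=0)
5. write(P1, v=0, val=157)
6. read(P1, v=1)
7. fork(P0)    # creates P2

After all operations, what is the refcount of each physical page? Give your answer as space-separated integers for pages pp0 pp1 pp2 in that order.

Answer: 2 3 1

Derivation:
Op 1: fork(P0) -> P1. 2 ppages; refcounts: pp0:2 pp1:2
Op 2: read(P0, v1) -> 43. No state change.
Op 3: write(P1, v0, 166). refcount(pp0)=2>1 -> COPY to pp2. 3 ppages; refcounts: pp0:1 pp1:2 pp2:1
Op 4: read(P1, v0) -> 166. No state change.
Op 5: write(P1, v0, 157). refcount(pp2)=1 -> write in place. 3 ppages; refcounts: pp0:1 pp1:2 pp2:1
Op 6: read(P1, v1) -> 43. No state change.
Op 7: fork(P0) -> P2. 3 ppages; refcounts: pp0:2 pp1:3 pp2:1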